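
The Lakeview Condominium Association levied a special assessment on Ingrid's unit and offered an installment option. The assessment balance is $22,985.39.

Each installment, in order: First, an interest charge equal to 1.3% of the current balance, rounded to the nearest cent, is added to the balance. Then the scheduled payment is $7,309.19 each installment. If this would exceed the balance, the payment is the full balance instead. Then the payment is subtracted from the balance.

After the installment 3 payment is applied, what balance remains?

$1,679.67

Installment 1: opening $22,985.39; interest $298.81 → $23,284.20; payment $7,309.19; balance $15,975.01
Installment 2: opening $15,975.01; interest $207.68 → $16,182.69; payment $7,309.19; balance $8,873.50
Installment 3: opening $8,873.50; interest $115.36 → $8,988.86; payment $7,309.19; balance $1,679.67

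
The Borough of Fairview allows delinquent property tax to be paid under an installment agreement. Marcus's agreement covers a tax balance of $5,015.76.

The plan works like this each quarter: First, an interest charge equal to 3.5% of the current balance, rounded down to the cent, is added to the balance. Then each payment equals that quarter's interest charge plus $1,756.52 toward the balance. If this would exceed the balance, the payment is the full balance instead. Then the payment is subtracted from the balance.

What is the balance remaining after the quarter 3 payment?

Quarter 1: opening $5,015.76; interest $175.55 → $5,191.31; payment $1,932.07; balance $3,259.24
Quarter 2: opening $3,259.24; interest $114.07 → $3,373.31; payment $1,870.59; balance $1,502.72
Quarter 3: opening $1,502.72; interest $52.59 → $1,555.31; payment $1,555.31; balance $0.00

$0.00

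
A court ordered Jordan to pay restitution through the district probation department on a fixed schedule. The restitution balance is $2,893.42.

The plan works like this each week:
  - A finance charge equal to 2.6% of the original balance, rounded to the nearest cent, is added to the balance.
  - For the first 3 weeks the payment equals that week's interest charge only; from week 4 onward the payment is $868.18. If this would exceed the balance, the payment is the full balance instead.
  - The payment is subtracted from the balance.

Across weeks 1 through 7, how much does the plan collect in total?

Week 1: opening $2,893.42; interest $75.23 → $2,968.65; payment $75.23; balance $2,893.42
Week 2: opening $2,893.42; interest $75.23 → $2,968.65; payment $75.23; balance $2,893.42
Week 3: opening $2,893.42; interest $75.23 → $2,968.65; payment $75.23; balance $2,893.42
Week 4: opening $2,893.42; interest $75.23 → $2,968.65; payment $868.18; balance $2,100.47
Week 5: opening $2,100.47; interest $75.23 → $2,175.70; payment $868.18; balance $1,307.52
Week 6: opening $1,307.52; interest $75.23 → $1,382.75; payment $868.18; balance $514.57
Week 7: opening $514.57; interest $75.23 → $589.80; payment $589.80; balance $0.00
Total paid: $3,420.03

$3,420.03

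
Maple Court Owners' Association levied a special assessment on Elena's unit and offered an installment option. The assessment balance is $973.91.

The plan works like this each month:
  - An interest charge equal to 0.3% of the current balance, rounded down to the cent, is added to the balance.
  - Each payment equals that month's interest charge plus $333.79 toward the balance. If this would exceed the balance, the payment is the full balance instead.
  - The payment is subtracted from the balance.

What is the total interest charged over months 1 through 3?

$5.75

# | Opening | Interest | Payment | End bal
1 | $973.91 | $2.92 | $336.71 | $640.12
2 | $640.12 | $1.92 | $335.71 | $306.33
3 | $306.33 | $0.91 | $307.24 | $0.00
Total interest: $2.92 + $1.92 + $0.91 = $5.75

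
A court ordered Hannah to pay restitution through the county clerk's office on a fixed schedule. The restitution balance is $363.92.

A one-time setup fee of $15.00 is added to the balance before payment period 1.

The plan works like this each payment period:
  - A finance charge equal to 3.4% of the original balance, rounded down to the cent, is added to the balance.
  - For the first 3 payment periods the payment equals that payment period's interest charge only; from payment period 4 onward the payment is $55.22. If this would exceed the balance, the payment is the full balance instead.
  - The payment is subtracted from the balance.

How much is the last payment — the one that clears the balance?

$48.49

Payment period 1: $378.92 +$12.37 interest = $391.29; pay $12.37 → $378.92
Payment period 2: $378.92 +$12.37 interest = $391.29; pay $12.37 → $378.92
Payment period 3: $378.92 +$12.37 interest = $391.29; pay $12.37 → $378.92
Payment period 4: $378.92 +$12.37 interest = $391.29; pay $55.22 → $336.07
Payment period 5: $336.07 +$12.37 interest = $348.44; pay $55.22 → $293.22
Payment period 6: $293.22 +$12.37 interest = $305.59; pay $55.22 → $250.37
Payment period 7: $250.37 +$12.37 interest = $262.74; pay $55.22 → $207.52
Payment period 8: $207.52 +$12.37 interest = $219.89; pay $55.22 → $164.67
Payment period 9: $164.67 +$12.37 interest = $177.04; pay $55.22 → $121.82
Payment period 10: $121.82 +$12.37 interest = $134.19; pay $55.22 → $78.97
Payment period 11: $78.97 +$12.37 interest = $91.34; pay $55.22 → $36.12
Payment period 12: $36.12 +$12.37 interest = $48.49; pay $48.49 → $0.00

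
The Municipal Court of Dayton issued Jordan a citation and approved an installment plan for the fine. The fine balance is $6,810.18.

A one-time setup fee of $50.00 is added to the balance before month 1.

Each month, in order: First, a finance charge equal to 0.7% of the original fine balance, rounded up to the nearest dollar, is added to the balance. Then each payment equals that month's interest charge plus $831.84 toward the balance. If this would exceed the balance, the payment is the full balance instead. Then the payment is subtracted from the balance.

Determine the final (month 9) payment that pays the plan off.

$253.46

Month 1: $6,860.18 +$48.00 interest = $6,908.18; pay $879.84 → $6,028.34
Month 2: $6,028.34 +$48.00 interest = $6,076.34; pay $879.84 → $5,196.50
Month 3: $5,196.50 +$48.00 interest = $5,244.50; pay $879.84 → $4,364.66
Month 4: $4,364.66 +$48.00 interest = $4,412.66; pay $879.84 → $3,532.82
Month 5: $3,532.82 +$48.00 interest = $3,580.82; pay $879.84 → $2,700.98
Month 6: $2,700.98 +$48.00 interest = $2,748.98; pay $879.84 → $1,869.14
Month 7: $1,869.14 +$48.00 interest = $1,917.14; pay $879.84 → $1,037.30
Month 8: $1,037.30 +$48.00 interest = $1,085.30; pay $879.84 → $205.46
Month 9: $205.46 +$48.00 interest = $253.46; pay $253.46 → $0.00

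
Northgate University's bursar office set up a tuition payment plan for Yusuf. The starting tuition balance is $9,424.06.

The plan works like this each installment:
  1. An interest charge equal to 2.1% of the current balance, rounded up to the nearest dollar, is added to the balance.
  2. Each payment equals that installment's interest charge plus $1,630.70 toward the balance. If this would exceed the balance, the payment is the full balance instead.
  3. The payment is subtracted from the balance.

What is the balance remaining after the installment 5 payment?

$1,270.56

# | Opening | Interest | Payment | End bal
1 | $9,424.06 | $198.00 | $1,828.70 | $7,793.36
2 | $7,793.36 | $164.00 | $1,794.70 | $6,162.66
3 | $6,162.66 | $130.00 | $1,760.70 | $4,531.96
4 | $4,531.96 | $96.00 | $1,726.70 | $2,901.26
5 | $2,901.26 | $61.00 | $1,691.70 | $1,270.56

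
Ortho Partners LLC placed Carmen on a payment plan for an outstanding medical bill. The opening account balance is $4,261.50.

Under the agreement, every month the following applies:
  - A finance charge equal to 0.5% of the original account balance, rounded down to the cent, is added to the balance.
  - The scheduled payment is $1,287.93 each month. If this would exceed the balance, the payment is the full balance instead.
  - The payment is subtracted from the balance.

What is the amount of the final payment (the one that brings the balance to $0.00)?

$482.91

# | Opening | Interest | Payment | End bal
1 | $4,261.50 | $21.30 | $1,287.93 | $2,994.87
2 | $2,994.87 | $21.30 | $1,287.93 | $1,728.24
3 | $1,728.24 | $21.30 | $1,287.93 | $461.61
4 | $461.61 | $21.30 | $482.91 | $0.00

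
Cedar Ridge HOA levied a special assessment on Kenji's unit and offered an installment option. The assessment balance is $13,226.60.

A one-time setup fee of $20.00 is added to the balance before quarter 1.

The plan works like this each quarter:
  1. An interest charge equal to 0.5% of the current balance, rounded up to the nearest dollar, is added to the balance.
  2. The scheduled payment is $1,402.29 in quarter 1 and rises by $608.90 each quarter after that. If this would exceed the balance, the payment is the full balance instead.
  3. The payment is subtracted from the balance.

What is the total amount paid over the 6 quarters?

$13,483.60

Quarter 1: opening $13,246.60; interest $67.00 → $13,313.60; payment $1,402.29; balance $11,911.31
Quarter 2: opening $11,911.31; interest $60.00 → $11,971.31; payment $2,011.19; balance $9,960.12
Quarter 3: opening $9,960.12; interest $50.00 → $10,010.12; payment $2,620.09; balance $7,390.03
Quarter 4: opening $7,390.03; interest $37.00 → $7,427.03; payment $3,228.99; balance $4,198.04
Quarter 5: opening $4,198.04; interest $21.00 → $4,219.04; payment $3,837.89; balance $381.15
Quarter 6: opening $381.15; interest $2.00 → $383.15; payment $383.15; balance $0.00
Total paid: $13,483.60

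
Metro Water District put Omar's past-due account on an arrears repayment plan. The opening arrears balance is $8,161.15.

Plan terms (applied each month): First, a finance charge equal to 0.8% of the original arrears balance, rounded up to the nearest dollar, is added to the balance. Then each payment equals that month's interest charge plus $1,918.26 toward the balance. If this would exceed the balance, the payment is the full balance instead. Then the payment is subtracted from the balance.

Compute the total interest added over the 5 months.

$330.00

Month 1: opening $8,161.15; interest $66.00 → $8,227.15; payment $1,984.26; balance $6,242.89
Month 2: opening $6,242.89; interest $66.00 → $6,308.89; payment $1,984.26; balance $4,324.63
Month 3: opening $4,324.63; interest $66.00 → $4,390.63; payment $1,984.26; balance $2,406.37
Month 4: opening $2,406.37; interest $66.00 → $2,472.37; payment $1,984.26; balance $488.11
Month 5: opening $488.11; interest $66.00 → $554.11; payment $554.11; balance $0.00
Total interest: $66.00 + $66.00 + $66.00 + $66.00 + $66.00 = $330.00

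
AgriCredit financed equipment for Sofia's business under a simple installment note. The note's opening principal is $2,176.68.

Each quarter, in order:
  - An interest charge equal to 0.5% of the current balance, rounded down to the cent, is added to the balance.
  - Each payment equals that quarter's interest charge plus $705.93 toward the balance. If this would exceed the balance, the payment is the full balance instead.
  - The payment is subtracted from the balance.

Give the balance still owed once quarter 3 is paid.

$58.89

Quarter 1: opening $2,176.68; interest $10.88 → $2,187.56; payment $716.81; balance $1,470.75
Quarter 2: opening $1,470.75; interest $7.35 → $1,478.10; payment $713.28; balance $764.82
Quarter 3: opening $764.82; interest $3.82 → $768.64; payment $709.75; balance $58.89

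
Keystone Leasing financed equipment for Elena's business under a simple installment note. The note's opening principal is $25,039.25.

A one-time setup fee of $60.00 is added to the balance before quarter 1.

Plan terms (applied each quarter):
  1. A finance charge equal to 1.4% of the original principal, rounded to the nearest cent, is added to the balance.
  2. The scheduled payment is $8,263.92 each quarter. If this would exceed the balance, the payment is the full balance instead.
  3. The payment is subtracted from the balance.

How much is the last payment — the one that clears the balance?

$1,709.69

Quarter 1: $25,099.25 +$350.55 interest = $25,449.80; pay $8,263.92 → $17,185.88
Quarter 2: $17,185.88 +$350.55 interest = $17,536.43; pay $8,263.92 → $9,272.51
Quarter 3: $9,272.51 +$350.55 interest = $9,623.06; pay $8,263.92 → $1,359.14
Quarter 4: $1,359.14 +$350.55 interest = $1,709.69; pay $1,709.69 → $0.00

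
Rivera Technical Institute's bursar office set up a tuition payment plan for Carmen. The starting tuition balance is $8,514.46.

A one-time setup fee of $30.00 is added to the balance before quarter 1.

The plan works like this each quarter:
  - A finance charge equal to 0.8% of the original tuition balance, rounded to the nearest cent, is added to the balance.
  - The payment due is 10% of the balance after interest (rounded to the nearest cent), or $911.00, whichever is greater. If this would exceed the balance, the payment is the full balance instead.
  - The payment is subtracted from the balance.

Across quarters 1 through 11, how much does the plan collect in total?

$9,293.78

# | Opening | Interest | Payment | End bal
1 | $8,544.46 | $68.12 | $911.00 | $7,701.58
2 | $7,701.58 | $68.12 | $911.00 | $6,858.70
3 | $6,858.70 | $68.12 | $911.00 | $6,015.82
4 | $6,015.82 | $68.12 | $911.00 | $5,172.94
5 | $5,172.94 | $68.12 | $911.00 | $4,330.06
6 | $4,330.06 | $68.12 | $911.00 | $3,487.18
7 | $3,487.18 | $68.12 | $911.00 | $2,644.30
8 | $2,644.30 | $68.12 | $911.00 | $1,801.42
9 | $1,801.42 | $68.12 | $911.00 | $958.54
10 | $958.54 | $68.12 | $911.00 | $115.66
11 | $115.66 | $68.12 | $183.78 | $0.00
Total paid: $9,293.78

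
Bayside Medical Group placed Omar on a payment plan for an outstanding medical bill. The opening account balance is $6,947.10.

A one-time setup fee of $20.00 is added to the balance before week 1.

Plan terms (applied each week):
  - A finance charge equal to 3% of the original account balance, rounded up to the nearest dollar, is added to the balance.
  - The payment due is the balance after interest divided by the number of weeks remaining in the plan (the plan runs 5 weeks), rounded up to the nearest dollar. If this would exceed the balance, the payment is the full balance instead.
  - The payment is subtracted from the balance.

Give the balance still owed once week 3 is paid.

Week 1: opening $6,967.10; interest $209.00 → $7,176.10; payment $1,436.00; balance $5,740.10
Week 2: opening $5,740.10; interest $209.00 → $5,949.10; payment $1,488.00; balance $4,461.10
Week 3: opening $4,461.10; interest $209.00 → $4,670.10; payment $1,557.00; balance $3,113.10

$3,113.10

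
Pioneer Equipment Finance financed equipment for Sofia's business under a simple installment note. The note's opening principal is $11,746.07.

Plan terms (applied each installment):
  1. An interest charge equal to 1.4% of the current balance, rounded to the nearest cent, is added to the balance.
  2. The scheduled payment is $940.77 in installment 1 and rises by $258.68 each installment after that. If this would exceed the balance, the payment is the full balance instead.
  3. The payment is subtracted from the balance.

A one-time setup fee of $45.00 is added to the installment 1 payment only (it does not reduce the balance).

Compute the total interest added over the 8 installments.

Installment 1: opening $11,746.07; interest $164.44 → $11,910.51; payment $940.77 (+ $45.00 fee); balance $10,969.74
Installment 2: opening $10,969.74; interest $153.58 → $11,123.32; payment $1,199.45; balance $9,923.87
Installment 3: opening $9,923.87; interest $138.93 → $10,062.80; payment $1,458.13; balance $8,604.67
Installment 4: opening $8,604.67; interest $120.47 → $8,725.14; payment $1,716.81; balance $7,008.33
Installment 5: opening $7,008.33; interest $98.12 → $7,106.45; payment $1,975.49; balance $5,130.96
Installment 6: opening $5,130.96; interest $71.83 → $5,202.79; payment $2,234.17; balance $2,968.62
Installment 7: opening $2,968.62; interest $41.56 → $3,010.18; payment $2,492.85; balance $517.33
Installment 8: opening $517.33; interest $7.24 → $524.57; payment $524.57; balance $0.00
Total interest: $164.44 + $153.58 + $138.93 + $120.47 + $98.12 + $71.83 + $41.56 + $7.24 = $796.17

$796.17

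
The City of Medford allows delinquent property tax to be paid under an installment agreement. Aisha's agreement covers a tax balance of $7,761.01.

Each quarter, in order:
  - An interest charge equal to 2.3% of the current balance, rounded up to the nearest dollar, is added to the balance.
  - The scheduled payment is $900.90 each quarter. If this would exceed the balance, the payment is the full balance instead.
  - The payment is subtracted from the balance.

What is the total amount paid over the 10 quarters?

Quarter 1: opening $7,761.01; interest $179.00 → $7,940.01; payment $900.90; balance $7,039.11
Quarter 2: opening $7,039.11; interest $162.00 → $7,201.11; payment $900.90; balance $6,300.21
Quarter 3: opening $6,300.21; interest $145.00 → $6,445.21; payment $900.90; balance $5,544.31
Quarter 4: opening $5,544.31; interest $128.00 → $5,672.31; payment $900.90; balance $4,771.41
Quarter 5: opening $4,771.41; interest $110.00 → $4,881.41; payment $900.90; balance $3,980.51
Quarter 6: opening $3,980.51; interest $92.00 → $4,072.51; payment $900.90; balance $3,171.61
Quarter 7: opening $3,171.61; interest $73.00 → $3,244.61; payment $900.90; balance $2,343.71
Quarter 8: opening $2,343.71; interest $54.00 → $2,397.71; payment $900.90; balance $1,496.81
Quarter 9: opening $1,496.81; interest $35.00 → $1,531.81; payment $900.90; balance $630.91
Quarter 10: opening $630.91; interest $15.00 → $645.91; payment $645.91; balance $0.00
Total paid: $8,754.01

$8,754.01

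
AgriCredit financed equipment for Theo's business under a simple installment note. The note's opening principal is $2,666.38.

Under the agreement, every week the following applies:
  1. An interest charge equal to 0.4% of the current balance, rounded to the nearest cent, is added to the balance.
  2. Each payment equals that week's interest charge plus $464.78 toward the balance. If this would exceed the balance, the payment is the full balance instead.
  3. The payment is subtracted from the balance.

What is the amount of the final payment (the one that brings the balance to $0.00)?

$343.85

Week 1: opening $2,666.38; interest $10.67 → $2,677.05; payment $475.45; balance $2,201.60
Week 2: opening $2,201.60; interest $8.81 → $2,210.41; payment $473.59; balance $1,736.82
Week 3: opening $1,736.82; interest $6.95 → $1,743.77; payment $471.73; balance $1,272.04
Week 4: opening $1,272.04; interest $5.09 → $1,277.13; payment $469.87; balance $807.26
Week 5: opening $807.26; interest $3.23 → $810.49; payment $468.01; balance $342.48
Week 6: opening $342.48; interest $1.37 → $343.85; payment $343.85; balance $0.00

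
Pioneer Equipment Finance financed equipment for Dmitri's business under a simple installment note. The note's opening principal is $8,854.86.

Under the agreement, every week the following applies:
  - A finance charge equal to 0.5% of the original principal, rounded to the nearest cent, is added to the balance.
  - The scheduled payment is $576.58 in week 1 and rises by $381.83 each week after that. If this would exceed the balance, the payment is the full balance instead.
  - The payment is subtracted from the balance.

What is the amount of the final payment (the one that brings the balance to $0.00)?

$2,419.28

Week 1: opening $8,854.86; interest $44.27 → $8,899.13; payment $576.58; balance $8,322.55
Week 2: opening $8,322.55; interest $44.27 → $8,366.82; payment $958.41; balance $7,408.41
Week 3: opening $7,408.41; interest $44.27 → $7,452.68; payment $1,340.24; balance $6,112.44
Week 4: opening $6,112.44; interest $44.27 → $6,156.71; payment $1,722.07; balance $4,434.64
Week 5: opening $4,434.64; interest $44.27 → $4,478.91; payment $2,103.90; balance $2,375.01
Week 6: opening $2,375.01; interest $44.27 → $2,419.28; payment $2,419.28; balance $0.00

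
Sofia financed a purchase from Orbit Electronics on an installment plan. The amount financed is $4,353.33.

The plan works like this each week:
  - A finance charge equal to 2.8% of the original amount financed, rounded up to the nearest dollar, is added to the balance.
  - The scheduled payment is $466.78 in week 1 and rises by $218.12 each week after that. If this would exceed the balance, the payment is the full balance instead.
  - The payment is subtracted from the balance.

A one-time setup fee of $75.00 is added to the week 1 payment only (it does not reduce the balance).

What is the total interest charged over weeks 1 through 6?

# | Opening | Interest | Payment | Fee | End bal
1 | $4,353.33 | $122.00 | $466.78 | $75.00 | $4,008.55
2 | $4,008.55 | $122.00 | $684.90 | — | $3,445.65
3 | $3,445.65 | $122.00 | $903.02 | — | $2,664.63
4 | $2,664.63 | $122.00 | $1,121.14 | — | $1,665.49
5 | $1,665.49 | $122.00 | $1,339.26 | — | $448.23
6 | $448.23 | $122.00 | $570.23 | — | $0.00
Total interest: $122.00 + $122.00 + $122.00 + $122.00 + $122.00 + $122.00 = $732.00

$732.00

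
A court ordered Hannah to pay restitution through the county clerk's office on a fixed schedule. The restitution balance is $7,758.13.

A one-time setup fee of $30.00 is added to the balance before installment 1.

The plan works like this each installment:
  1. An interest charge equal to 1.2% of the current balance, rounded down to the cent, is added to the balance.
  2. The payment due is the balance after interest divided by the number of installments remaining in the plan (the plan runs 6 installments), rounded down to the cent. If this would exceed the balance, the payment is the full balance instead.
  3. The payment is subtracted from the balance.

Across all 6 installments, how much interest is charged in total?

$333.69

Installment 1: opening $7,788.13; interest $93.45 → $7,881.58; payment $1,313.59; balance $6,567.99
Installment 2: opening $6,567.99; interest $78.81 → $6,646.80; payment $1,329.36; balance $5,317.44
Installment 3: opening $5,317.44; interest $63.80 → $5,381.24; payment $1,345.31; balance $4,035.93
Installment 4: opening $4,035.93; interest $48.43 → $4,084.36; payment $1,361.45; balance $2,722.91
Installment 5: opening $2,722.91; interest $32.67 → $2,755.58; payment $1,377.79; balance $1,377.79
Installment 6: opening $1,377.79; interest $16.53 → $1,394.32; payment $1,394.32; balance $0.00
Total interest: $93.45 + $78.81 + $63.80 + $48.43 + $32.67 + $16.53 = $333.69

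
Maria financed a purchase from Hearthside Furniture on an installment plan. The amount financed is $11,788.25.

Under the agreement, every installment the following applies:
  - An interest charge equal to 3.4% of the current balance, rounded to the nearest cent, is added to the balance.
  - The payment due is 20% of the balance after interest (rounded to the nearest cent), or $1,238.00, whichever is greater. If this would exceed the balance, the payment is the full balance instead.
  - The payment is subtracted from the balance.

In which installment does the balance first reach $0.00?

# | Opening | Interest | Payment | End bal
1 | $11,788.25 | $400.80 | $2,437.81 | $9,751.24
2 | $9,751.24 | $331.54 | $2,016.56 | $8,066.22
3 | $8,066.22 | $274.25 | $1,668.09 | $6,672.38
4 | $6,672.38 | $226.86 | $1,379.85 | $5,519.39
5 | $5,519.39 | $187.66 | $1,238.00 | $4,469.05
6 | $4,469.05 | $151.95 | $1,238.00 | $3,383.00
7 | $3,383.00 | $115.02 | $1,238.00 | $2,260.02
8 | $2,260.02 | $76.84 | $1,238.00 | $1,098.86
9 | $1,098.86 | $37.36 | $1,136.22 | $0.00
Balance reaches $0.00 in installment 9.

9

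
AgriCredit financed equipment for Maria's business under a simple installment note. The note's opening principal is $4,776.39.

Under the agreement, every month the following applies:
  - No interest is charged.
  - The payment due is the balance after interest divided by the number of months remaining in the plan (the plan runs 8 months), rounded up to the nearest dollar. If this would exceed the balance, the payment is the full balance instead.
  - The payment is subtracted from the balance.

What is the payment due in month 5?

Month 1: $4,776.39 − $598.00 → $4,178.39
Month 2: $4,178.39 − $597.00 → $3,581.39
Month 3: $3,581.39 − $597.00 → $2,984.39
Month 4: $2,984.39 − $597.00 → $2,387.39
Month 5: $2,387.39 − $597.00 → $1,790.39

$597.00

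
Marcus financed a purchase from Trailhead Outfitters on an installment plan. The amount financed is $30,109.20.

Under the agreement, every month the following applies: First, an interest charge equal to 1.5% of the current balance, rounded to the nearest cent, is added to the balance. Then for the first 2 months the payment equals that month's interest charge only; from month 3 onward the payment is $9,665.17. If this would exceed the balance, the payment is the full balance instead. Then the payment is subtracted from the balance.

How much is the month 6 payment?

$2,082.71

Month 1: opening $30,109.20; interest $451.64 → $30,560.84; payment $451.64; balance $30,109.20
Month 2: opening $30,109.20; interest $451.64 → $30,560.84; payment $451.64; balance $30,109.20
Month 3: opening $30,109.20; interest $451.64 → $30,560.84; payment $9,665.17; balance $20,895.67
Month 4: opening $20,895.67; interest $313.44 → $21,209.11; payment $9,665.17; balance $11,543.94
Month 5: opening $11,543.94; interest $173.16 → $11,717.10; payment $9,665.17; balance $2,051.93
Month 6: opening $2,051.93; interest $30.78 → $2,082.71; payment $2,082.71; balance $0.00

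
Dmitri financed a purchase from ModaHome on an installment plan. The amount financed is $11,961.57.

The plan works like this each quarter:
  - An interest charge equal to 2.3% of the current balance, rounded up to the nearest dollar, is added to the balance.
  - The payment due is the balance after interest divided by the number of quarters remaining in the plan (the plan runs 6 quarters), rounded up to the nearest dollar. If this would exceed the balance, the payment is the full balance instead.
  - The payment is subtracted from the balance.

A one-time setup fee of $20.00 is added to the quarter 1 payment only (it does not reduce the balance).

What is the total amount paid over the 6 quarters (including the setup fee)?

Quarter 1: $11,961.57 +$276.00 interest = $12,237.57; pay $2,040.00 (+ $20.00 fee) → $10,197.57
Quarter 2: $10,197.57 +$235.00 interest = $10,432.57; pay $2,087.00 → $8,345.57
Quarter 3: $8,345.57 +$192.00 interest = $8,537.57; pay $2,135.00 → $6,402.57
Quarter 4: $6,402.57 +$148.00 interest = $6,550.57; pay $2,184.00 → $4,366.57
Quarter 5: $4,366.57 +$101.00 interest = $4,467.57; pay $2,234.00 → $2,233.57
Quarter 6: $2,233.57 +$52.00 interest = $2,285.57; pay $2,285.57 → $0.00
Total paid: $12,985.57

$12,985.57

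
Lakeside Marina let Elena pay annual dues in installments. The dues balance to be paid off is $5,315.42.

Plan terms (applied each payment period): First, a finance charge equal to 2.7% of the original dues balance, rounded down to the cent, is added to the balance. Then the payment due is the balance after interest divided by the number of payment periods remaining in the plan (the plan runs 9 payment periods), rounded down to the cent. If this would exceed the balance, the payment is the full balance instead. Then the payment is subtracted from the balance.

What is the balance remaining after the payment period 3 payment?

$3,869.94

Payment period 1: $5,315.42 +$143.51 interest = $5,458.93; pay $606.54 → $4,852.39
Payment period 2: $4,852.39 +$143.51 interest = $4,995.90; pay $624.48 → $4,371.42
Payment period 3: $4,371.42 +$143.51 interest = $4,514.93; pay $644.99 → $3,869.94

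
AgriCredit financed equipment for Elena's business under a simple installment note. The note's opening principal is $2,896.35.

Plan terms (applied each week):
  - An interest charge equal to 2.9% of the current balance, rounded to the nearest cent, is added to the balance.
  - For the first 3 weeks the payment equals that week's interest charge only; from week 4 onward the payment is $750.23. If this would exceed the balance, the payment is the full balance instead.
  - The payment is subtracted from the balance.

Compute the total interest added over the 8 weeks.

# | Opening | Interest | Payment | End bal
1 | $2,896.35 | $83.99 | $83.99 | $2,896.35
2 | $2,896.35 | $83.99 | $83.99 | $2,896.35
3 | $2,896.35 | $83.99 | $83.99 | $2,896.35
4 | $2,896.35 | $83.99 | $750.23 | $2,230.11
5 | $2,230.11 | $64.67 | $750.23 | $1,544.55
6 | $1,544.55 | $44.79 | $750.23 | $839.11
7 | $839.11 | $24.33 | $750.23 | $113.21
8 | $113.21 | $3.28 | $116.49 | $0.00
Total interest: $83.99 + $83.99 + $83.99 + $83.99 + $64.67 + $44.79 + $24.33 + $3.28 = $473.03

$473.03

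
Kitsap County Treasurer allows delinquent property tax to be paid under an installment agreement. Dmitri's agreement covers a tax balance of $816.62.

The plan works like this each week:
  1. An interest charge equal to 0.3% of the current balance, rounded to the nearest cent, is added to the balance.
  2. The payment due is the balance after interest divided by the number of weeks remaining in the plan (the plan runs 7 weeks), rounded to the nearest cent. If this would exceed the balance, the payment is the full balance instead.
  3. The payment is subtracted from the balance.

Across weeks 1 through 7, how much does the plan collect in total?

$826.48

# | Opening | Interest | Payment | End bal
1 | $816.62 | $2.45 | $117.01 | $702.06
2 | $702.06 | $2.11 | $117.36 | $586.81
3 | $586.81 | $1.76 | $117.71 | $470.86
4 | $470.86 | $1.41 | $118.07 | $354.20
5 | $354.20 | $1.06 | $118.42 | $236.84
6 | $236.84 | $0.71 | $118.78 | $118.77
7 | $118.77 | $0.36 | $119.13 | $0.00
Total paid: $826.48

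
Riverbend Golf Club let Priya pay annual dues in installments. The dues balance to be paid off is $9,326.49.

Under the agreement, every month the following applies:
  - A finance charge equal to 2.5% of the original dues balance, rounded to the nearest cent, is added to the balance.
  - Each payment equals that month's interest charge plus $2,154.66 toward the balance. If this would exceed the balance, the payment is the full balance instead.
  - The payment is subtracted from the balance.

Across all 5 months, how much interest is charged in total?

Month 1: $9,326.49 +$233.16 interest = $9,559.65; pay $2,387.82 → $7,171.83
Month 2: $7,171.83 +$233.16 interest = $7,404.99; pay $2,387.82 → $5,017.17
Month 3: $5,017.17 +$233.16 interest = $5,250.33; pay $2,387.82 → $2,862.51
Month 4: $2,862.51 +$233.16 interest = $3,095.67; pay $2,387.82 → $707.85
Month 5: $707.85 +$233.16 interest = $941.01; pay $941.01 → $0.00
Total interest: $233.16 + $233.16 + $233.16 + $233.16 + $233.16 = $1,165.80

$1,165.80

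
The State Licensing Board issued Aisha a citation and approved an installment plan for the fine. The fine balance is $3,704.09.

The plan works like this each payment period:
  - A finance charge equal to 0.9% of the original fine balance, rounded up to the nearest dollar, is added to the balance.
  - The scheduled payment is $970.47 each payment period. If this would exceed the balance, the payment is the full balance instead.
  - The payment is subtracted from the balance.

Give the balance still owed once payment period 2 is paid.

Payment period 1: opening $3,704.09; interest $34.00 → $3,738.09; payment $970.47; balance $2,767.62
Payment period 2: opening $2,767.62; interest $34.00 → $2,801.62; payment $970.47; balance $1,831.15

$1,831.15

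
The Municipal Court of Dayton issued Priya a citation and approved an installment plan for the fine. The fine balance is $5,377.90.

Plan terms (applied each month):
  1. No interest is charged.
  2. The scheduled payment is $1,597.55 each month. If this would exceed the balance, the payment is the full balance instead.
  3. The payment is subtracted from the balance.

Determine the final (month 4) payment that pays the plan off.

# | Opening | Payment | End bal
1 | $5,377.90 | $1,597.55 | $3,780.35
2 | $3,780.35 | $1,597.55 | $2,182.80
3 | $2,182.80 | $1,597.55 | $585.25
4 | $585.25 | $585.25 | $0.00

$585.25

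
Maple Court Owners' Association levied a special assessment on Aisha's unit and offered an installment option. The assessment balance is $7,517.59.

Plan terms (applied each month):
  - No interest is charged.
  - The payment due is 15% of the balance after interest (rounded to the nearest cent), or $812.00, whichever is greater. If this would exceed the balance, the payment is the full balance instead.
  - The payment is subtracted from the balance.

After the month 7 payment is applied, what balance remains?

$1,368.74

# | Opening | Payment | End bal
1 | $7,517.59 | $1,127.64 | $6,389.95
2 | $6,389.95 | $958.49 | $5,431.46
3 | $5,431.46 | $814.72 | $4,616.74
4 | $4,616.74 | $812.00 | $3,804.74
5 | $3,804.74 | $812.00 | $2,992.74
6 | $2,992.74 | $812.00 | $2,180.74
7 | $2,180.74 | $812.00 | $1,368.74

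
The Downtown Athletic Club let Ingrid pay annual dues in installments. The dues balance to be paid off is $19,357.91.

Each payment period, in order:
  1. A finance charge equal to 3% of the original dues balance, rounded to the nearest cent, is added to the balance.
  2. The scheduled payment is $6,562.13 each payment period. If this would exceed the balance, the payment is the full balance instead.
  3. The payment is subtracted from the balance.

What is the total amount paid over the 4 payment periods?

$21,680.87

Payment period 1: opening $19,357.91; interest $580.74 → $19,938.65; payment $6,562.13; balance $13,376.52
Payment period 2: opening $13,376.52; interest $580.74 → $13,957.26; payment $6,562.13; balance $7,395.13
Payment period 3: opening $7,395.13; interest $580.74 → $7,975.87; payment $6,562.13; balance $1,413.74
Payment period 4: opening $1,413.74; interest $580.74 → $1,994.48; payment $1,994.48; balance $0.00
Total paid: $21,680.87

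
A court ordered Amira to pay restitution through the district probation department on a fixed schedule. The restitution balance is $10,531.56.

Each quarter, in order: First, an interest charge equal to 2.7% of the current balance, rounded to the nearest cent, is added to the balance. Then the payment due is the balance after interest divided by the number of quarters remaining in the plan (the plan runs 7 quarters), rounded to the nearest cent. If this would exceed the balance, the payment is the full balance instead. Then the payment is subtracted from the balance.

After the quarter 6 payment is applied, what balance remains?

Quarter 1: $10,531.56 +$284.35 interest = $10,815.91; pay $1,545.13 → $9,270.78
Quarter 2: $9,270.78 +$250.31 interest = $9,521.09; pay $1,586.85 → $7,934.24
Quarter 3: $7,934.24 +$214.22 interest = $8,148.46; pay $1,629.69 → $6,518.77
Quarter 4: $6,518.77 +$176.01 interest = $6,694.78; pay $1,673.70 → $5,021.08
Quarter 5: $5,021.08 +$135.57 interest = $5,156.65; pay $1,718.88 → $3,437.77
Quarter 6: $3,437.77 +$92.82 interest = $3,530.59; pay $1,765.30 → $1,765.29

$1,765.29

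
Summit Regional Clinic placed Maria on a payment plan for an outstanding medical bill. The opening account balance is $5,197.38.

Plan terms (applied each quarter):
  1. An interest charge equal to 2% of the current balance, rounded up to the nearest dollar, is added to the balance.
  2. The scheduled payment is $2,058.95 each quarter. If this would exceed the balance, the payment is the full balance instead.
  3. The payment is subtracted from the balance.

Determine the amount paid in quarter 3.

$1,273.48

Quarter 1: $5,197.38 +$104.00 interest = $5,301.38; pay $2,058.95 → $3,242.43
Quarter 2: $3,242.43 +$65.00 interest = $3,307.43; pay $2,058.95 → $1,248.48
Quarter 3: $1,248.48 +$25.00 interest = $1,273.48; pay $1,273.48 → $0.00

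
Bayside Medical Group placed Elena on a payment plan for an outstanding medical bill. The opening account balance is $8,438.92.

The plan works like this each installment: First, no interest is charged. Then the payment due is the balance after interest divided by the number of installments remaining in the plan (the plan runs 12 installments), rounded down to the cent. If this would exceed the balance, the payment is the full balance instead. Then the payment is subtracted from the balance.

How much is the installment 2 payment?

$703.24

# | Opening | Payment | End bal
1 | $8,438.92 | $703.24 | $7,735.68
2 | $7,735.68 | $703.24 | $7,032.44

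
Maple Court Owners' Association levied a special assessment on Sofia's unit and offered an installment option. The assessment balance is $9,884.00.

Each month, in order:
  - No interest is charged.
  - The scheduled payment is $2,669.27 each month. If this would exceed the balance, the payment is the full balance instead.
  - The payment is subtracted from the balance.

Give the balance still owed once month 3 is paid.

Month 1: opening $9,884.00; payment $2,669.27; balance $7,214.73
Month 2: opening $7,214.73; payment $2,669.27; balance $4,545.46
Month 3: opening $4,545.46; payment $2,669.27; balance $1,876.19

$1,876.19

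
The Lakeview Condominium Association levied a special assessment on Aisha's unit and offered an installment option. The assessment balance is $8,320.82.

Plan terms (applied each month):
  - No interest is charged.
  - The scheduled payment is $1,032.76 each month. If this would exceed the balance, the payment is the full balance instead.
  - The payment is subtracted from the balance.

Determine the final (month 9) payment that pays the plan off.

Month 1: opening $8,320.82; payment $1,032.76; balance $7,288.06
Month 2: opening $7,288.06; payment $1,032.76; balance $6,255.30
Month 3: opening $6,255.30; payment $1,032.76; balance $5,222.54
Month 4: opening $5,222.54; payment $1,032.76; balance $4,189.78
Month 5: opening $4,189.78; payment $1,032.76; balance $3,157.02
Month 6: opening $3,157.02; payment $1,032.76; balance $2,124.26
Month 7: opening $2,124.26; payment $1,032.76; balance $1,091.50
Month 8: opening $1,091.50; payment $1,032.76; balance $58.74
Month 9: opening $58.74; payment $58.74; balance $0.00

$58.74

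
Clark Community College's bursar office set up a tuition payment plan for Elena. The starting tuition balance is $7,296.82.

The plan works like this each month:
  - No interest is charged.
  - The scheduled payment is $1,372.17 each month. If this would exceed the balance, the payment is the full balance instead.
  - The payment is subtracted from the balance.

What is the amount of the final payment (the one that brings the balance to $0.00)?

Month 1: $7,296.82 − $1,372.17 → $5,924.65
Month 2: $5,924.65 − $1,372.17 → $4,552.48
Month 3: $4,552.48 − $1,372.17 → $3,180.31
Month 4: $3,180.31 − $1,372.17 → $1,808.14
Month 5: $1,808.14 − $1,372.17 → $435.97
Month 6: $435.97 − $435.97 → $0.00

$435.97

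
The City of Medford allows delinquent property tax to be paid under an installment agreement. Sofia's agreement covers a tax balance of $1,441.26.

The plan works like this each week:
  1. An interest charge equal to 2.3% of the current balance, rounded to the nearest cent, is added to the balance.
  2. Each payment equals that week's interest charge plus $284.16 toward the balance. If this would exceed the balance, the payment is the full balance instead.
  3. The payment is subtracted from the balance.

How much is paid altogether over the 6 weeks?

Week 1: $1,441.26 +$33.15 interest = $1,474.41; pay $317.31 → $1,157.10
Week 2: $1,157.10 +$26.61 interest = $1,183.71; pay $310.77 → $872.94
Week 3: $872.94 +$20.08 interest = $893.02; pay $304.24 → $588.78
Week 4: $588.78 +$13.54 interest = $602.32; pay $297.70 → $304.62
Week 5: $304.62 +$7.01 interest = $311.63; pay $291.17 → $20.46
Week 6: $20.46 +$0.47 interest = $20.93; pay $20.93 → $0.00
Total paid: $1,542.12

$1,542.12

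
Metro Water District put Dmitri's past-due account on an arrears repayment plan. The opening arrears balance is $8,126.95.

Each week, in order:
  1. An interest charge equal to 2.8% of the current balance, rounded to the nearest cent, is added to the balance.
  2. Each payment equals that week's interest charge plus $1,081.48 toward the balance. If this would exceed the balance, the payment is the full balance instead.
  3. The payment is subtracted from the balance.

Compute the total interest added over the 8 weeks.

$972.55

# | Opening | Interest | Payment | End bal
1 | $8,126.95 | $227.55 | $1,309.03 | $7,045.47
2 | $7,045.47 | $197.27 | $1,278.75 | $5,963.99
3 | $5,963.99 | $166.99 | $1,248.47 | $4,882.51
4 | $4,882.51 | $136.71 | $1,218.19 | $3,801.03
5 | $3,801.03 | $106.43 | $1,187.91 | $2,719.55
6 | $2,719.55 | $76.15 | $1,157.63 | $1,638.07
7 | $1,638.07 | $45.87 | $1,127.35 | $556.59
8 | $556.59 | $15.58 | $572.17 | $0.00
Total interest: $227.55 + $197.27 + $166.99 + $136.71 + $106.43 + $76.15 + $45.87 + $15.58 = $972.55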